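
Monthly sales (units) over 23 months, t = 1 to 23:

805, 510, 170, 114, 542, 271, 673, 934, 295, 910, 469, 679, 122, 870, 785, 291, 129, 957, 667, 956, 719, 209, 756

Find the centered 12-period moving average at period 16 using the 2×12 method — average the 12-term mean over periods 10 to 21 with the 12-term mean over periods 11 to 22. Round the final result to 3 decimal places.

Sum over 10–21: 910 + 469 + 679 + 122 + 870 + 785 + 291 + 129 + 957 + 667 + 956 + 719 = 7554
Sum over 11–22: 469 + 679 + 122 + 870 + 785 + 291 + 129 + 957 + 667 + 956 + 719 + 209 = 6853
CMA at t=16 = (7554 + 6853) / (2·12) = 14407 / 24 = 600.292

600.292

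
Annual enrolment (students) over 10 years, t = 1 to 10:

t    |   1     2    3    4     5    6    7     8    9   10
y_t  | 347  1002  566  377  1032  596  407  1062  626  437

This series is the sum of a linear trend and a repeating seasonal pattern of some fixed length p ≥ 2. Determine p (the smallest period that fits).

First differences y_{t+1} − y_t: 655, -436, -189, 655, -436, -189, 655, -436, …
The difference pattern repeats every 3 terms and not for any smaller step, so p = 3.

3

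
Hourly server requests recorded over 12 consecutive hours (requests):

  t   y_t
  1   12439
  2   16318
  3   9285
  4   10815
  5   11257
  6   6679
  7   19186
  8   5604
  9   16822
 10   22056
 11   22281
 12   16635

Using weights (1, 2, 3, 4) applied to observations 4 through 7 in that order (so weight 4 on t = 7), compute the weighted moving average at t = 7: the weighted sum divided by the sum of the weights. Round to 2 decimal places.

Weighted sum: 1·10815 + 2·11257 + 3·6679 + 4·19186 = 10815 + 22514 + 20037 + 76744 = 130110
Weight total: 1 + 2 + 3 + 4 = 10
WMA = 130110 / 10 = 13011.00

13011.00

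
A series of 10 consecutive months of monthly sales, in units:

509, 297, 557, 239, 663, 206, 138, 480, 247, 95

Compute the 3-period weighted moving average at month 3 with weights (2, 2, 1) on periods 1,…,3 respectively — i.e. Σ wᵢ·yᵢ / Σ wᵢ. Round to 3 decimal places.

433.800

Weighted sum: 2·509 + 2·297 + 1·557 = 1018 + 594 + 557 = 2169
Weight total: 2 + 2 + 1 = 5
WMA = 2169 / 5 = 433.800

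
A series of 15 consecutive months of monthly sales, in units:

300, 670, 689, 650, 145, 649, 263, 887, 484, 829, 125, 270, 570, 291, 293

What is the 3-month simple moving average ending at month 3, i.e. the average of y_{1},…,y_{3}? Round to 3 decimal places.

553.000

Sum of periods 1–3: 300 + 670 + 689 = 1659
Divide by 3: 1659 / 3 = 553.000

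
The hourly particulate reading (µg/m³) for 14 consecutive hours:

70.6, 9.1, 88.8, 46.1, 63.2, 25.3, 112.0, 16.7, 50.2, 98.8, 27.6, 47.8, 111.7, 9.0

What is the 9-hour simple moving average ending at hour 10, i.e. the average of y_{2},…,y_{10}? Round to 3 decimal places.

56.689

Sum of periods 2–10: 9.1 + 88.8 + 46.1 + 63.2 + 25.3 + 112.0 + 16.7 + 50.2 + 98.8 = 510.2
Divide by 9: 510.2 / 9 = 56.689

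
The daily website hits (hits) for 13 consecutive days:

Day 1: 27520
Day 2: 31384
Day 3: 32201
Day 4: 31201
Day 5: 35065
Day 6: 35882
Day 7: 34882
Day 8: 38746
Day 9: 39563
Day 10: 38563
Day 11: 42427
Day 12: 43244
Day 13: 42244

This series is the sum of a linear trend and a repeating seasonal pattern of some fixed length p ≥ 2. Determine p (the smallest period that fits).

First differences y_{t+1} − y_t: 3864, 817, -1000, 3864, 817, -1000, 3864, 817, …
The difference pattern repeats every 3 terms and not for any smaller step, so p = 3.

3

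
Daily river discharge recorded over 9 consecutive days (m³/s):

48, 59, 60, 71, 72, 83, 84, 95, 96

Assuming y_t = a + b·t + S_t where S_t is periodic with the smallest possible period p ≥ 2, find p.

2

First differences y_{t+1} − y_t: 11, 1, 11, 1, 11, 1, …
The difference pattern repeats every 2 terms and not for any smaller step, so p = 2.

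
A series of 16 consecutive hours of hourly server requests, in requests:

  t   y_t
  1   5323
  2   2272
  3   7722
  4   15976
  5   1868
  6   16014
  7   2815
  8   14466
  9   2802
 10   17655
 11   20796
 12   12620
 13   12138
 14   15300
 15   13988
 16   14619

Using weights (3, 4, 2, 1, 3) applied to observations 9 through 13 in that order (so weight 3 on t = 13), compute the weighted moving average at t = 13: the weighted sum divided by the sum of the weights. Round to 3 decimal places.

13050.154

Weighted sum: 3·2802 + 4·17655 + 2·20796 + 1·12620 + 3·12138 = 8406 + 70620 + 41592 + 12620 + 36414 = 169652
Weight total: 3 + 4 + 2 + 1 + 3 = 13
WMA = 169652 / 13 = 13050.154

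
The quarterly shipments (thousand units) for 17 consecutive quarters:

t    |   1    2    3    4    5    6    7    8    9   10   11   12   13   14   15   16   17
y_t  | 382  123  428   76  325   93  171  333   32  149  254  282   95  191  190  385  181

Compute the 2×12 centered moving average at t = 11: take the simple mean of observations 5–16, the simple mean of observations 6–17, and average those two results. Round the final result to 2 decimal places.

202.33

Sum over 5–16: 325 + 93 + 171 + 333 + 32 + 149 + 254 + 282 + 95 + 191 + 190 + 385 = 2500
Sum over 6–17: 93 + 171 + 333 + 32 + 149 + 254 + 282 + 95 + 191 + 190 + 385 + 181 = 2356
CMA at t=11 = (2500 + 2356) / (2·12) = 4856 / 24 = 202.33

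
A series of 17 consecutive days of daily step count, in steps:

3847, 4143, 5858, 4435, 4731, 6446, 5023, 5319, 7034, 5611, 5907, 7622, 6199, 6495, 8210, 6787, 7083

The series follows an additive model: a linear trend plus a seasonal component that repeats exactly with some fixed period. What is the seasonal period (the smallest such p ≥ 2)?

First differences y_{t+1} − y_t: 296, 1715, -1423, 296, 1715, -1423, 296, 1715, …
The difference pattern repeats every 3 terms and not for any smaller step, so p = 3.

3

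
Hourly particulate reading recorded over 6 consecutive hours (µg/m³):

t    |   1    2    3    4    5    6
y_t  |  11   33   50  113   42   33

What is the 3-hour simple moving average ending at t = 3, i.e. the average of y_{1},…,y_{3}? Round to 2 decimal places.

Sum of periods 1–3: 11 + 33 + 50 = 94
Divide by 3: 94 / 3 = 31.33

31.33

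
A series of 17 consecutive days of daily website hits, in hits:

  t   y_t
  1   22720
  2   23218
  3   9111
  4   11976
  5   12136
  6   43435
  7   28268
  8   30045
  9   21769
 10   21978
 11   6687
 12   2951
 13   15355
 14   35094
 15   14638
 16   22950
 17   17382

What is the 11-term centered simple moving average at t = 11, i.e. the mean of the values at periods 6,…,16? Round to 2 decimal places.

Sum of periods 6–16: 43435 + 28268 + 30045 + 21769 + 21978 + 6687 + 2951 + 15355 + 35094 + 14638 + 22950 = 243170
Divide by 11: 243170 / 11 = 22106.36

22106.36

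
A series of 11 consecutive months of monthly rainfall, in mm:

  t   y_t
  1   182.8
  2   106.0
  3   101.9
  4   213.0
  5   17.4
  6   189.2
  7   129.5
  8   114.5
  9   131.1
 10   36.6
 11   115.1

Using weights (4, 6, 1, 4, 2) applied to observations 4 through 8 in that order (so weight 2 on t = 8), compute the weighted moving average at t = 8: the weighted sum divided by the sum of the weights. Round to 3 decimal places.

111.329

Weighted sum: 4·213.0 + 6·17.4 + 1·189.2 + 4·129.5 + 2·114.5 = 852.0 + 104.4 + 189.2 + 518.0 + 229.0 = 1892.6
Weight total: 4 + 6 + 1 + 4 + 2 = 17
WMA = 1892.6 / 17 = 111.329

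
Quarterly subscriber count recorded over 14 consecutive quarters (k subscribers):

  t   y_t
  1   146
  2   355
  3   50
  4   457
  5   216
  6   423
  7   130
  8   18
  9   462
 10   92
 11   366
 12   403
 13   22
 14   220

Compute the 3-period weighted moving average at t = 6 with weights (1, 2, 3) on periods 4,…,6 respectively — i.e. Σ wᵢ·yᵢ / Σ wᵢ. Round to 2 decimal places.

359.67

Weighted sum: 1·457 + 2·216 + 3·423 = 457 + 432 + 1269 = 2158
Weight total: 1 + 2 + 3 = 6
WMA = 2158 / 6 = 359.67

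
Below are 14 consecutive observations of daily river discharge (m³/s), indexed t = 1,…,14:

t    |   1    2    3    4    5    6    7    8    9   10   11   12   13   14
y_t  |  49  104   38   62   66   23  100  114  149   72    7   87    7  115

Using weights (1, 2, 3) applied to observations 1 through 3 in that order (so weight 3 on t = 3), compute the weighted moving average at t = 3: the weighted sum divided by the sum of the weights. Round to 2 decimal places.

61.83

Weighted sum: 1·49 + 2·104 + 3·38 = 49 + 208 + 114 = 371
Weight total: 1 + 2 + 3 = 6
WMA = 371 / 6 = 61.83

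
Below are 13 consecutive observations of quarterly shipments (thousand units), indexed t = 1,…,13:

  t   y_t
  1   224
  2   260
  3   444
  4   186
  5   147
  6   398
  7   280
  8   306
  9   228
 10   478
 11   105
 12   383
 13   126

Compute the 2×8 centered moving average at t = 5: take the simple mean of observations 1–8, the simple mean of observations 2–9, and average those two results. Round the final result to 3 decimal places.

Sum over 1–8: 224 + 260 + 444 + 186 + 147 + 398 + 280 + 306 = 2245
Sum over 2–9: 260 + 444 + 186 + 147 + 398 + 280 + 306 + 228 = 2249
CMA at t=5 = (2245 + 2249) / (2·8) = 4494 / 16 = 280.875

280.875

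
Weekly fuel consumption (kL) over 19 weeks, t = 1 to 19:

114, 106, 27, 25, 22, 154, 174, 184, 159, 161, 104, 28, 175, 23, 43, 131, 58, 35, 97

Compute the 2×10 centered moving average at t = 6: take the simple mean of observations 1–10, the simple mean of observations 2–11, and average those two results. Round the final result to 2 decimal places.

112.10

Sum over 1–10: 114 + 106 + 27 + 25 + 22 + 154 + 174 + 184 + 159 + 161 = 1126
Sum over 2–11: 106 + 27 + 25 + 22 + 154 + 174 + 184 + 159 + 161 + 104 = 1116
CMA at t=6 = (1126 + 1116) / (2·10) = 2242 / 20 = 112.10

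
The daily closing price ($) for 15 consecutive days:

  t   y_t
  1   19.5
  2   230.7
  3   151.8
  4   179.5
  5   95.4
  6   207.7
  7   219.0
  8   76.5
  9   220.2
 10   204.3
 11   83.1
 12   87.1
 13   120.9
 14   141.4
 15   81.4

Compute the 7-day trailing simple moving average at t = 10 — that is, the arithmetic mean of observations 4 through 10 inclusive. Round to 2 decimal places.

Sum of periods 4–10: 179.5 + 95.4 + 207.7 + 219.0 + 76.5 + 220.2 + 204.3 = 1202.6
Divide by 7: 1202.6 / 7 = 171.80

171.80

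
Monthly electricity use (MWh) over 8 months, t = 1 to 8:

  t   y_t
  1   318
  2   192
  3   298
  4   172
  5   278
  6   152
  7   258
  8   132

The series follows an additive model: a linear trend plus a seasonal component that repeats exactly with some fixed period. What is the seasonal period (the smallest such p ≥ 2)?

2

First differences y_{t+1} − y_t: -126, 106, -126, 106, -126, 106, …
The difference pattern repeats every 2 terms and not for any smaller step, so p = 2.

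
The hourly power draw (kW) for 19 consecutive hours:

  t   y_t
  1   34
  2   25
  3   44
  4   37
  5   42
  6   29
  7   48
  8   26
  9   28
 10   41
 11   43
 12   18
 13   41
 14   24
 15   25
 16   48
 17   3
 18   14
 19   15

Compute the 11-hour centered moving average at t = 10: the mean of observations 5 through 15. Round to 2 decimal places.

33.18

Sum of periods 5–15: 42 + 29 + 48 + 26 + 28 + 41 + 43 + 18 + 41 + 24 + 25 = 365
Divide by 11: 365 / 11 = 33.18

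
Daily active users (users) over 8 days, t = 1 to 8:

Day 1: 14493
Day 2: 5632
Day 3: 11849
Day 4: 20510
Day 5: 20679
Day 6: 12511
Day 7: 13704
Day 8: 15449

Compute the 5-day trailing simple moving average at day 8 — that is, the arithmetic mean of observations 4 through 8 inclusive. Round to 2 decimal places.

16570.60

Sum of periods 4–8: 20510 + 20679 + 12511 + 13704 + 15449 = 82853
Divide by 5: 82853 / 5 = 16570.60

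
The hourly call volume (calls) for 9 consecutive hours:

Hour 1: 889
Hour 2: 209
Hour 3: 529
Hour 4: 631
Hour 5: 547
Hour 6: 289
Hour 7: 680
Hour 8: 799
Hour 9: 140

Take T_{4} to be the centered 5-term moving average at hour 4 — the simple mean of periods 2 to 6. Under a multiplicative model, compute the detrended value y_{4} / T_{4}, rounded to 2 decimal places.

1.43

Trend T_4 = (209 + 529 + 631 + 547 + 289) / 5 = 2205/5 = 441.0000
Ratio to trend: 631 / 441.0000 = 1.43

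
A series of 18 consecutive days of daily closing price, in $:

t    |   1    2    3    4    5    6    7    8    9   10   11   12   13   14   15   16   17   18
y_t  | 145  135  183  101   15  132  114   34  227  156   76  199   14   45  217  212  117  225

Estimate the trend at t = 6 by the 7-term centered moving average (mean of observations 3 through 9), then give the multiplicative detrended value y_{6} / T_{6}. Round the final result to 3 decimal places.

1.146

Trend T_6 = (183 + 101 + 15 + 132 + 114 + 34 + 227) / 7 = 806/7 = 115.14286
Ratio to trend: 132 / 115.14286 = 1.146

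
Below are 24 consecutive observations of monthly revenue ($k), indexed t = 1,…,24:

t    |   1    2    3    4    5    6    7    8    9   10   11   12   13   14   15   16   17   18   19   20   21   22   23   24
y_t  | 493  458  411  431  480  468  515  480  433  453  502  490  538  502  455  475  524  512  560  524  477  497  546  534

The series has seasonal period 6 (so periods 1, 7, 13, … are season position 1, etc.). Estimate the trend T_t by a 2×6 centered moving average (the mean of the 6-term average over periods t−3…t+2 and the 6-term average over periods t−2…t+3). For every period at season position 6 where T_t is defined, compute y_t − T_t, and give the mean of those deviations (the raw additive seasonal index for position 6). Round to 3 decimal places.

1.889

Season position 6 occurs at t = 6, 12, 18 (where T_t is defined).
t=6: T_6 = 466.00000; y_6 − T_6 = 468 − 466.00000 = 2.00000
t=12: T_12 = 488.16667; y_12 − T_12 = 490 − 488.16667 = 1.83333
t=18: T_18 = 510.16667; y_18 − T_18 = 512 − 510.16667 = 1.83333
Mean deviation: (2.00000 + 1.83333 + 1.83333) / 3 = 1.889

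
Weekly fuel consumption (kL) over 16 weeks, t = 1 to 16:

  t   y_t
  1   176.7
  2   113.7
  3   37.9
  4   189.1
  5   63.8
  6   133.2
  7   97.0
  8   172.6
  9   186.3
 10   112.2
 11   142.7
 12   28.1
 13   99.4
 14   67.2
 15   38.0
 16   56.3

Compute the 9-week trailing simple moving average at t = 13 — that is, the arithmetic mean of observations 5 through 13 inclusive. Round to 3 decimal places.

Sum of periods 5–13: 63.8 + 133.2 + 97.0 + 172.6 + 186.3 + 112.2 + 142.7 + 28.1 + 99.4 = 1035.3
Divide by 9: 1035.3 / 9 = 115.033

115.033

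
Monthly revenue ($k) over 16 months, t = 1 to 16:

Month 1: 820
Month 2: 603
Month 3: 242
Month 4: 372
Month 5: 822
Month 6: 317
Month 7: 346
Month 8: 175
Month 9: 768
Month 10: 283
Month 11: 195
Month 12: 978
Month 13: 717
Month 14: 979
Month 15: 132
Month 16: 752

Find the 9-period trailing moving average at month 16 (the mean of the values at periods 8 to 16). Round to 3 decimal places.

553.222

Sum of periods 8–16: 175 + 768 + 283 + 195 + 978 + 717 + 979 + 132 + 752 = 4979
Divide by 9: 4979 / 9 = 553.222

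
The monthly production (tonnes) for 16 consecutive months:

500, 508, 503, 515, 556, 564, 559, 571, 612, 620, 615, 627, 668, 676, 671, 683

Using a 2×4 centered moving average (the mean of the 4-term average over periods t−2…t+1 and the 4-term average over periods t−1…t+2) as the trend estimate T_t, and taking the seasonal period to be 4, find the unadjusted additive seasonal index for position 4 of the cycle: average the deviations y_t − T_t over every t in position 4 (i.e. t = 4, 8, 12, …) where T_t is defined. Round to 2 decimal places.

Season position 4 occurs at t = 4, 8, 12 (where T_t is defined).
t=4: T_4 = 527.5000; y_4 − T_4 = 515 − 527.5000 = -12.5000
t=8: T_8 = 583.5000; y_8 − T_8 = 571 − 583.5000 = -12.5000
t=12: T_12 = 639.5000; y_12 − T_12 = 627 − 639.5000 = -12.5000
Mean deviation: (-12.5000 + -12.5000 + -12.5000) / 3 = -12.50

-12.50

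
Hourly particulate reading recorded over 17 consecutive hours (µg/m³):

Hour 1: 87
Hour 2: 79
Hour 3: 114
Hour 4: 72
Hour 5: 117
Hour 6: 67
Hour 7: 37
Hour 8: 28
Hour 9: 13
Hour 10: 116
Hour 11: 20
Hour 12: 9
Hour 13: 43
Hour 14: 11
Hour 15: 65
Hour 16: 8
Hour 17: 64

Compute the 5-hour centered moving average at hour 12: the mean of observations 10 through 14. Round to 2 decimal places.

39.80

Sum of periods 10–14: 116 + 20 + 9 + 43 + 11 = 199
Divide by 5: 199 / 5 = 39.80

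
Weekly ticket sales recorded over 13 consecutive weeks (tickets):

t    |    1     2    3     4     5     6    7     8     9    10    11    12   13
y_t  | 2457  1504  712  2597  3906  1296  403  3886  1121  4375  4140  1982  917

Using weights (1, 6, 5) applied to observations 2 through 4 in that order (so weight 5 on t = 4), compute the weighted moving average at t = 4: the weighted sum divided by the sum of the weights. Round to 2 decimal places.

Weighted sum: 1·1504 + 6·712 + 5·2597 = 1504 + 4272 + 12985 = 18761
Weight total: 1 + 6 + 5 = 12
WMA = 18761 / 12 = 1563.42

1563.42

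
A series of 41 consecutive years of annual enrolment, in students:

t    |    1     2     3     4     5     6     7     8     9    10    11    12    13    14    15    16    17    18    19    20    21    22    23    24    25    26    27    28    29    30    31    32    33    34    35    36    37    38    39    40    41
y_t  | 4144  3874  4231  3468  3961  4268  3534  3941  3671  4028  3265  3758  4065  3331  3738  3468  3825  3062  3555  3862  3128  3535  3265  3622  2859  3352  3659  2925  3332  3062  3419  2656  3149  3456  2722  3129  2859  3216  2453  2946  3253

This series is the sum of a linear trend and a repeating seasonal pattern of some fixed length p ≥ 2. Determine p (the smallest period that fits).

First differences y_{t+1} − y_t: -270, 357, -763, 493, 307, -734, 407, -270, 357, -763, 493, 307, -734, 407, -270, 357, …
The difference pattern repeats every 7 terms and not for any smaller step, so p = 7.

7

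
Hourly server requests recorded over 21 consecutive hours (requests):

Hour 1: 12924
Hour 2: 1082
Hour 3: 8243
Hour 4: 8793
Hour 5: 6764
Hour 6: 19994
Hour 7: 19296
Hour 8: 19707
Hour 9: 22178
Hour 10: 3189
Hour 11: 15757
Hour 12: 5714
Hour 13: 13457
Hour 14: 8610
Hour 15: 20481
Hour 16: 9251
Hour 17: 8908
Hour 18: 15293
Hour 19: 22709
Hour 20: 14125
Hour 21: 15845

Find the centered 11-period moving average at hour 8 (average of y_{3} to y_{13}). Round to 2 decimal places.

13008.36

Sum of periods 3–13: 8243 + 8793 + 6764 + 19994 + 19296 + 19707 + 22178 + 3189 + 15757 + 5714 + 13457 = 143092
Divide by 11: 143092 / 11 = 13008.36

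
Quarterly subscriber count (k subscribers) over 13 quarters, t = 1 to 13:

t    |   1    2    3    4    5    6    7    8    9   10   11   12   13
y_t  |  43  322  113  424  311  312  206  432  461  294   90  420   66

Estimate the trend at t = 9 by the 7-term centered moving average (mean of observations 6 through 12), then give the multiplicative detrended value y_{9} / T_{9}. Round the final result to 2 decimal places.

1.46

Trend T_9 = (312 + 206 + 432 + 461 + 294 + 90 + 420) / 7 = 2215/7 = 316.4286
Ratio to trend: 461 / 316.4286 = 1.46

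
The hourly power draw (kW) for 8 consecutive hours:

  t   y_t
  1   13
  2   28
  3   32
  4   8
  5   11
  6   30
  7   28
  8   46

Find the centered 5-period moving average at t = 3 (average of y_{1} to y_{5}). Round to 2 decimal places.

18.40

Sum of periods 1–5: 13 + 28 + 32 + 8 + 11 = 92
Divide by 5: 92 / 5 = 18.40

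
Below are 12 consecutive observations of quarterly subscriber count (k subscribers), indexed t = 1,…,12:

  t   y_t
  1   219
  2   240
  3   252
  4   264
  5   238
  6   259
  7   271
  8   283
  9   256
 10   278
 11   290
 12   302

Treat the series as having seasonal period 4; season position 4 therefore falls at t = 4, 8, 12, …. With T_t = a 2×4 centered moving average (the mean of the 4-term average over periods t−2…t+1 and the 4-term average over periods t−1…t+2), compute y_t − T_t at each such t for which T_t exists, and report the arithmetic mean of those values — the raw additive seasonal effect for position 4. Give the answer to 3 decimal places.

13.250

Season position 4 occurs at t = 4, 8 (where T_t is defined).
t=4: T_4 = 250.87500; y_4 − T_4 = 264 − 250.87500 = 13.12500
t=8: T_8 = 269.62500; y_8 − T_8 = 283 − 269.62500 = 13.37500
Mean deviation: (13.12500 + 13.37500) / 2 = 13.250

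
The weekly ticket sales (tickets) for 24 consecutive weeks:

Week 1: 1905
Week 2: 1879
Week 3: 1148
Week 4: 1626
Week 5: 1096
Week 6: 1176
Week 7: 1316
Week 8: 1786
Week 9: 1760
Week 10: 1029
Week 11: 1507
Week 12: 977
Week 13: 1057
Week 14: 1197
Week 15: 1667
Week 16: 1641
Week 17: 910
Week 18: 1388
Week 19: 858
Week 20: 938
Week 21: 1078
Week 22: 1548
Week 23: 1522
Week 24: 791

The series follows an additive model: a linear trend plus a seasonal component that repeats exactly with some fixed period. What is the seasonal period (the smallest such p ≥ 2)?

First differences y_{t+1} − y_t: -26, -731, 478, -530, 80, 140, 470, -26, -731, 478, -530, 80, 140, 470, -26, -731, …
The difference pattern repeats every 7 terms and not for any smaller step, so p = 7.

7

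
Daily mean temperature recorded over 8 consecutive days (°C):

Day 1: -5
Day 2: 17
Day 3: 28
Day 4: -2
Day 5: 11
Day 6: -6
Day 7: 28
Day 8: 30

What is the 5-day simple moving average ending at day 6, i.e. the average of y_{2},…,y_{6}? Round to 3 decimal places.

9.600

Sum of periods 2–6: 17 + 28 + (-2) + 11 + (-6) = 48
Divide by 5: 48 / 5 = 9.600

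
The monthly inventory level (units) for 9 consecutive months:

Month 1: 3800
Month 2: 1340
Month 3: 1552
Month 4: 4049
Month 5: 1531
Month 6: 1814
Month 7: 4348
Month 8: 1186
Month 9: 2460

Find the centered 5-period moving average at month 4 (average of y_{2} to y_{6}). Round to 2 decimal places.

2057.20

Sum of periods 2–6: 1340 + 1552 + 4049 + 1531 + 1814 = 10286
Divide by 5: 10286 / 5 = 2057.20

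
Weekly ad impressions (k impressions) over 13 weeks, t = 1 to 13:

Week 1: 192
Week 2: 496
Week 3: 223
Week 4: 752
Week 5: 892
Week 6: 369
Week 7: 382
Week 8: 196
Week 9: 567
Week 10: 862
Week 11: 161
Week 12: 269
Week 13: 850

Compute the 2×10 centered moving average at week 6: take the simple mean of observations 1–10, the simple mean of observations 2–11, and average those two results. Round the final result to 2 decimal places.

491.55

Sum over 1–10: 192 + 496 + 223 + 752 + 892 + 369 + 382 + 196 + 567 + 862 = 4931
Sum over 2–11: 496 + 223 + 752 + 892 + 369 + 382 + 196 + 567 + 862 + 161 = 4900
CMA at t=6 = (4931 + 4900) / (2·10) = 9831 / 20 = 491.55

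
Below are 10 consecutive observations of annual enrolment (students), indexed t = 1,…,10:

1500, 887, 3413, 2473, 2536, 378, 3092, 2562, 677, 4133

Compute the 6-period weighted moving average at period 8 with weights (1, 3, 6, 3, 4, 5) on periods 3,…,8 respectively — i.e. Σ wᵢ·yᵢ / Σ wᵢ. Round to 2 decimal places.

Weighted sum: 1·3413 + 3·2473 + 6·2536 + 3·378 + 4·3092 + 5·2562 = 3413 + 7419 + 15216 + 1134 + 12368 + 12810 = 52360
Weight total: 1 + 3 + 6 + 3 + 4 + 5 = 22
WMA = 52360 / 22 = 2380.00

2380.00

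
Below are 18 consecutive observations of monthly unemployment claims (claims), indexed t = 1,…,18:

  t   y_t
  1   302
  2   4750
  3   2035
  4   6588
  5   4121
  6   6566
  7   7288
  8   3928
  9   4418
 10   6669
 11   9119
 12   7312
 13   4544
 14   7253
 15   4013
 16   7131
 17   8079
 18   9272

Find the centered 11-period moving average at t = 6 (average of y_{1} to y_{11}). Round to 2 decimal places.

5071.27

Sum of periods 1–11: 302 + 4750 + 2035 + 6588 + 4121 + 6566 + 7288 + 3928 + 4418 + 6669 + 9119 = 55784
Divide by 11: 55784 / 11 = 5071.27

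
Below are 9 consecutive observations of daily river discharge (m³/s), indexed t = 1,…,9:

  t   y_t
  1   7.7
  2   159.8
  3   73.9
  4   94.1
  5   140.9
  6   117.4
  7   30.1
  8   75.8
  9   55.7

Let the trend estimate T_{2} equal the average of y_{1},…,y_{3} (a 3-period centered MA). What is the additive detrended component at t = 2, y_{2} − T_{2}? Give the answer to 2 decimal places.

Trend T_2 = (7.7 + 159.8 + 73.9) / 3 = 241.4/3 = 80.4667
Detrended value: 159.8 − 80.4667 = 79.33

79.33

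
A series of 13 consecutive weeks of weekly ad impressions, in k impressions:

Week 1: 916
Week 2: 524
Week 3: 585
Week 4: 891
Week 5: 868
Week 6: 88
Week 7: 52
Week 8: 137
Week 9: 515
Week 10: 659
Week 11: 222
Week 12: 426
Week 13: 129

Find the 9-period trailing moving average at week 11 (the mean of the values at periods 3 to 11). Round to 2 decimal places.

446.33

Sum of periods 3–11: 585 + 891 + 868 + 88 + 52 + 137 + 515 + 659 + 222 = 4017
Divide by 9: 4017 / 9 = 446.33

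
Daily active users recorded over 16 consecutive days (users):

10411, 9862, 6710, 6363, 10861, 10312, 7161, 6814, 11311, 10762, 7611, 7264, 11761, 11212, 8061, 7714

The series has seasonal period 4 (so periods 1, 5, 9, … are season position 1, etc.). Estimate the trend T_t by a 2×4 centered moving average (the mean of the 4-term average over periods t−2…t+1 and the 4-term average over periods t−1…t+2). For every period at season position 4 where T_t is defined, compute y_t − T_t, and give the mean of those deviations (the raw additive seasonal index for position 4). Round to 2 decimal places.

Season position 4 occurs at t = 4, 8, 12 (where T_t is defined).
t=4: T_4 = 8505.2500; y_4 − T_4 = 6363 − 8505.2500 = -2142.2500
t=8: T_8 = 8955.7500; y_8 − T_8 = 6814 − 8955.7500 = -2141.7500
t=12: T_12 = 9405.7500; y_12 − T_12 = 7264 − 9405.7500 = -2141.7500
Mean deviation: (-2142.2500 + -2141.7500 + -2141.7500) / 3 = -2141.92

-2141.92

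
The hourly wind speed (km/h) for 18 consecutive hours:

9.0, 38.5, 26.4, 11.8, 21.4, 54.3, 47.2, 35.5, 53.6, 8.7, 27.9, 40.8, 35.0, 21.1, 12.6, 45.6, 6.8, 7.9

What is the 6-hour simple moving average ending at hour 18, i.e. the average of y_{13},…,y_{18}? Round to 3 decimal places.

Sum of periods 13–18: 35.0 + 21.1 + 12.6 + 45.6 + 6.8 + 7.9 = 129.0
Divide by 6: 129.0 / 6 = 21.500

21.500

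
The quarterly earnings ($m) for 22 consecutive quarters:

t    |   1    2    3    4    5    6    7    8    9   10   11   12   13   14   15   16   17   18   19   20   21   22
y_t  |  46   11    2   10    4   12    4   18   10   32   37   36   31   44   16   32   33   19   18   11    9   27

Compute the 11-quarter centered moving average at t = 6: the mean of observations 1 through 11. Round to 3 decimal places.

Sum of periods 1–11: 46 + 11 + 2 + 10 + 4 + 12 + 4 + 18 + 10 + 32 + 37 = 186
Divide by 11: 186 / 11 = 16.909

16.909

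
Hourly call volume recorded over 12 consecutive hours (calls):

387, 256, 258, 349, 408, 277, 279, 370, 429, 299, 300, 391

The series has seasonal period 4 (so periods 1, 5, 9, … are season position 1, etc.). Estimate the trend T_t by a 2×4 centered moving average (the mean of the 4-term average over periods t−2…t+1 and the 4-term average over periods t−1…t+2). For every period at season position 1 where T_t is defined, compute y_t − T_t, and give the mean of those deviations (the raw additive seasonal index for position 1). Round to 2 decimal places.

Season position 1 occurs at t = 5, 9 (where T_t is defined).
t=5: T_5 = 325.6250; y_5 − T_5 = 408 − 325.6250 = 82.3750
t=9: T_9 = 346.8750; y_9 − T_9 = 429 − 346.8750 = 82.1250
Mean deviation: (82.3750 + 82.1250) / 2 = 82.25

82.25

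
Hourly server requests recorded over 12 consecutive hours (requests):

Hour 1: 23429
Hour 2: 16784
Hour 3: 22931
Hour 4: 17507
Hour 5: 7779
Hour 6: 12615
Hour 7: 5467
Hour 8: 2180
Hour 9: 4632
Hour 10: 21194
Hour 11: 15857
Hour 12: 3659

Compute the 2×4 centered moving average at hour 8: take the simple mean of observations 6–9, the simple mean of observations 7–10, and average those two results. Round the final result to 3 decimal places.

7295.875

Sum over 6–9: 12615 + 5467 + 2180 + 4632 = 24894
Sum over 7–10: 5467 + 2180 + 4632 + 21194 = 33473
CMA at t=8 = (24894 + 33473) / (2·4) = 58367 / 8 = 7295.875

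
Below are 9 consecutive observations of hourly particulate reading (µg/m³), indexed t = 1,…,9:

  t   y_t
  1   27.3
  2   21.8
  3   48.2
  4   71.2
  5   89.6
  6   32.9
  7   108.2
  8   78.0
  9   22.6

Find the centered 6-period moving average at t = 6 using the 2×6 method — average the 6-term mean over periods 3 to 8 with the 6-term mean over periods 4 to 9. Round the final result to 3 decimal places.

Sum over 3–8: 48.2 + 71.2 + 89.6 + 32.9 + 108.2 + 78.0 = 428.1
Sum over 4–9: 71.2 + 89.6 + 32.9 + 108.2 + 78.0 + 22.6 = 402.5
CMA at t=6 = (428.1 + 402.5) / (2·6) = 830.6 / 12 = 69.217

69.217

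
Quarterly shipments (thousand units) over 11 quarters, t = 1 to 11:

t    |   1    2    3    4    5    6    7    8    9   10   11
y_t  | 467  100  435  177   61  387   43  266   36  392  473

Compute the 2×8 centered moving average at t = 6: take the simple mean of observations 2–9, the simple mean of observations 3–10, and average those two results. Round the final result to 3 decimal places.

206.375

Sum over 2–9: 100 + 435 + 177 + 61 + 387 + 43 + 266 + 36 = 1505
Sum over 3–10: 435 + 177 + 61 + 387 + 43 + 266 + 36 + 392 = 1797
CMA at t=6 = (1505 + 1797) / (2·8) = 3302 / 16 = 206.375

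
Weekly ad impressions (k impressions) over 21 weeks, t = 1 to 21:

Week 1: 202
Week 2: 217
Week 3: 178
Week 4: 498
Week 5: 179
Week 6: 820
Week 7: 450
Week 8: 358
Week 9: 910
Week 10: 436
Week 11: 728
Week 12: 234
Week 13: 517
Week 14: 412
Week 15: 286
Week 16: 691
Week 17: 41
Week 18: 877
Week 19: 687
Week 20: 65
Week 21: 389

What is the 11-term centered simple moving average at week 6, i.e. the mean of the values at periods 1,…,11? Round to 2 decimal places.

Sum of periods 1–11: 202 + 217 + 178 + 498 + 179 + 820 + 450 + 358 + 910 + 436 + 728 = 4976
Divide by 11: 4976 / 11 = 452.36

452.36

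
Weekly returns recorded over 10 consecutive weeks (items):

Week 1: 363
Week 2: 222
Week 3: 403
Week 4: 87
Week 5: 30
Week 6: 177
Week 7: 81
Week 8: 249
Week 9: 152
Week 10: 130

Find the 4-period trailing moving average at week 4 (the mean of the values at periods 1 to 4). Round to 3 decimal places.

Sum of periods 1–4: 363 + 222 + 403 + 87 = 1075
Divide by 4: 1075 / 4 = 268.750

268.750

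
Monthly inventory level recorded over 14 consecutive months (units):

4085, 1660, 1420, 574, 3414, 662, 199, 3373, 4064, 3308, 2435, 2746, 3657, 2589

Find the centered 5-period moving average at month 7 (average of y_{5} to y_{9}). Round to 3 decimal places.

Sum of periods 5–9: 3414 + 662 + 199 + 3373 + 4064 = 11712
Divide by 5: 11712 / 5 = 2342.400

2342.400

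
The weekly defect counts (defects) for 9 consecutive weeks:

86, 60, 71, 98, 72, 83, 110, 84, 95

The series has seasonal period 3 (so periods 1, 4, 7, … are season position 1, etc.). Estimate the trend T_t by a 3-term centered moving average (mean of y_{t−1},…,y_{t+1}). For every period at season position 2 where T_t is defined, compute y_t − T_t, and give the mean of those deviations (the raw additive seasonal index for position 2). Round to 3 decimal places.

Season position 2 occurs at t = 2, 5, 8 (where T_t is defined).
t=2: T_2 = 72.33333; y_2 − T_2 = 60 − 72.33333 = -12.33333
t=5: T_5 = 84.33333; y_5 − T_5 = 72 − 84.33333 = -12.33333
t=8: T_8 = 96.33333; y_8 − T_8 = 84 − 96.33333 = -12.33333
Mean deviation: (-12.33333 + -12.33333 + -12.33333) / 3 = -12.333

-12.333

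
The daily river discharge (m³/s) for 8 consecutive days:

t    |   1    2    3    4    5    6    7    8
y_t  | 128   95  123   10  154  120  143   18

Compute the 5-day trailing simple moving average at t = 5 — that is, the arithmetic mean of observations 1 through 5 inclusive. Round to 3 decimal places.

Sum of periods 1–5: 128 + 95 + 123 + 10 + 154 = 510
Divide by 5: 510 / 5 = 102.000

102.000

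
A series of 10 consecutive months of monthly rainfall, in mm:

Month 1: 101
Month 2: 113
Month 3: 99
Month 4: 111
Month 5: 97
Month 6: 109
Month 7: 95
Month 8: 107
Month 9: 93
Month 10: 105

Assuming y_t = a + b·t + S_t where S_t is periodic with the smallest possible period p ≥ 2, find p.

2

First differences y_{t+1} − y_t: 12, -14, 12, -14, 12, -14, …
The difference pattern repeats every 2 terms and not for any smaller step, so p = 2.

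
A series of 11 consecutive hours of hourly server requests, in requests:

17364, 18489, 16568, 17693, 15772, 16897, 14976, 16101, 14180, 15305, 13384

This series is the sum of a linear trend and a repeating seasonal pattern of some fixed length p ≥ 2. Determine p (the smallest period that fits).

2

First differences y_{t+1} − y_t: 1125, -1921, 1125, -1921, 1125, -1921, …
The difference pattern repeats every 2 terms and not for any smaller step, so p = 2.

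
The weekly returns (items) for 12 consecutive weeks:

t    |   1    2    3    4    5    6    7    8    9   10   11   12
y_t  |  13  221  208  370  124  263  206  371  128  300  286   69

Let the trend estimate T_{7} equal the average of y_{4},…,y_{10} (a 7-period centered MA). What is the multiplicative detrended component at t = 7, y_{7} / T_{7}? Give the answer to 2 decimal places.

Trend T_7 = (370 + 124 + 263 + 206 + 371 + 128 + 300) / 7 = 1762/7 = 251.7143
Ratio to trend: 206 / 251.7143 = 0.82

0.82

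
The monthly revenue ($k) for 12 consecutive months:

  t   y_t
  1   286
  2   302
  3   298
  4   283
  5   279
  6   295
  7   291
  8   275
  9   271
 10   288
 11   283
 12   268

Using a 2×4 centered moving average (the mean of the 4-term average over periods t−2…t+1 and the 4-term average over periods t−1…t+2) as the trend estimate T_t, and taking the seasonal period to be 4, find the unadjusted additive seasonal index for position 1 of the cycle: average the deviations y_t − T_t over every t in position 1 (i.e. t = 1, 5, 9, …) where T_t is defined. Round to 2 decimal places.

Season position 1 occurs at t = 5, 9 (where T_t is defined).
t=5: T_5 = 287.8750; y_5 − T_5 = 279 − 287.8750 = -8.8750
t=9: T_9 = 280.2500; y_9 − T_9 = 271 − 280.2500 = -9.2500
Mean deviation: (-8.8750 + -9.2500) / 2 = -9.06

-9.06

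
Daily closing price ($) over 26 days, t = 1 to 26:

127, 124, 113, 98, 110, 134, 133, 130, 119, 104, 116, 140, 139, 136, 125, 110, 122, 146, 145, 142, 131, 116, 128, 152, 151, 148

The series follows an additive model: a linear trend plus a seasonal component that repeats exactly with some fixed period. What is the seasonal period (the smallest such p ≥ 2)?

First differences y_{t+1} − y_t: -3, -11, -15, 12, 24, -1, -3, -11, -15, 12, 24, -1, -3, -11, …
The difference pattern repeats every 6 terms and not for any smaller step, so p = 6.

6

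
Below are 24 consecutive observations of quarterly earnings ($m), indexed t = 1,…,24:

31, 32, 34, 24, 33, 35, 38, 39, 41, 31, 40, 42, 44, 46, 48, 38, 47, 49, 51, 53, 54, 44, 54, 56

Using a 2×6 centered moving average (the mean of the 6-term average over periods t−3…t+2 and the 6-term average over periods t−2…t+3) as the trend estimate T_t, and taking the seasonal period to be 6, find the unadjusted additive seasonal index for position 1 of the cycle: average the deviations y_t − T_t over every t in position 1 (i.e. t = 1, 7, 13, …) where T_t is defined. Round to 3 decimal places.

1.944

Season position 1 occurs at t = 7, 13, 19 (where T_t is defined).
t=7: T_7 = 35.58333; y_7 − T_7 = 38 − 35.58333 = 2.41667
t=13: T_13 = 42.41667; y_13 − T_13 = 44 − 42.41667 = 1.58333
t=19: T_19 = 49.16667; y_19 − T_19 = 51 − 49.16667 = 1.83333
Mean deviation: (2.41667 + 1.58333 + 1.83333) / 3 = 1.944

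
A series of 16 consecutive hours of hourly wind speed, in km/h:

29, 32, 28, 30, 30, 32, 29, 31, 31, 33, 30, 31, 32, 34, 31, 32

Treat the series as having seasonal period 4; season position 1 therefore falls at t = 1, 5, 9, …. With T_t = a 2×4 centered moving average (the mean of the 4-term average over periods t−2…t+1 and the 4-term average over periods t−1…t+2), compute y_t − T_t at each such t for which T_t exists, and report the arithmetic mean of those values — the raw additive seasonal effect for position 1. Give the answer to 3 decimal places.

Season position 1 occurs at t = 5, 9, 13 (where T_t is defined).
t=5: T_5 = 30.12500; y_5 − T_5 = 30 − 30.12500 = -0.12500
t=9: T_9 = 31.12500; y_9 − T_9 = 31 − 31.12500 = -0.12500
t=13: T_13 = 31.87500; y_13 − T_13 = 32 − 31.87500 = 0.12500
Mean deviation: (-0.12500 + -0.12500 + 0.12500) / 3 = -0.042

-0.042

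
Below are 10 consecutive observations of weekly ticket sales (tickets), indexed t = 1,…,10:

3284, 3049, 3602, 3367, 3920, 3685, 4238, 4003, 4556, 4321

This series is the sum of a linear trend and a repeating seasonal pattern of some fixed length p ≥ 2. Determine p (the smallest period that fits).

First differences y_{t+1} − y_t: -235, 553, -235, 553, -235, 553, …
The difference pattern repeats every 2 terms and not for any smaller step, so p = 2.

2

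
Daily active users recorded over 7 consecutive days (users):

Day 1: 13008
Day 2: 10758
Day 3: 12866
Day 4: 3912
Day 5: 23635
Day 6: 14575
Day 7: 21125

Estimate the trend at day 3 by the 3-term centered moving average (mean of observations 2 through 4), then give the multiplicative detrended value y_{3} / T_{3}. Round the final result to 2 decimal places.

1.40

Trend T_3 = (10758 + 12866 + 3912) / 3 = 27536/3 = 9178.6667
Ratio to trend: 12866 / 9178.6667 = 1.40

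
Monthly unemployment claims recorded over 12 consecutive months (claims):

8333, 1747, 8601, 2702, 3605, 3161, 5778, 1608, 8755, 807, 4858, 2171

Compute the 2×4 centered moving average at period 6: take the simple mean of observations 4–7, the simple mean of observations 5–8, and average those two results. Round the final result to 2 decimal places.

3674.75

Sum over 4–7: 2702 + 3605 + 3161 + 5778 = 15246
Sum over 5–8: 3605 + 3161 + 5778 + 1608 = 14152
CMA at t=6 = (15246 + 14152) / (2·4) = 29398 / 8 = 3674.75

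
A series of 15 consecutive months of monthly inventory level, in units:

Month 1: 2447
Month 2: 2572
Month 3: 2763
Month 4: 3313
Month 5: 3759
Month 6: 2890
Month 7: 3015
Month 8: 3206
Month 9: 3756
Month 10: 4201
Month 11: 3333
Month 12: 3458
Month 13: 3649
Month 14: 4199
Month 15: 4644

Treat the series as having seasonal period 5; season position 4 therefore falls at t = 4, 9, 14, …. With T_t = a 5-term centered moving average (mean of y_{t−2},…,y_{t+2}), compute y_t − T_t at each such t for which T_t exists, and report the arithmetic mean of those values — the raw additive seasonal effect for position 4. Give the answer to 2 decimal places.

Season position 4 occurs at t = 4, 9 (where T_t is defined).
t=4: T_4 = 3059.4000; y_4 − T_4 = 3313 − 3059.4000 = 253.6000
t=9: T_9 = 3502.2000; y_9 − T_9 = 3756 − 3502.2000 = 253.8000
Mean deviation: (253.6000 + 253.8000) / 2 = 253.70

253.70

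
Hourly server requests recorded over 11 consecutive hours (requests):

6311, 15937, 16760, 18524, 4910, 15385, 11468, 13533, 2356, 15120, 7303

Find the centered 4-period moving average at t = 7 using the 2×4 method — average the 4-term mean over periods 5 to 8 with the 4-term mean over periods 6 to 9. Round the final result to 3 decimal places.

Sum over 5–8: 4910 + 15385 + 11468 + 13533 = 45296
Sum over 6–9: 15385 + 11468 + 13533 + 2356 = 42742
CMA at t=7 = (45296 + 42742) / (2·4) = 88038 / 8 = 11004.750

11004.750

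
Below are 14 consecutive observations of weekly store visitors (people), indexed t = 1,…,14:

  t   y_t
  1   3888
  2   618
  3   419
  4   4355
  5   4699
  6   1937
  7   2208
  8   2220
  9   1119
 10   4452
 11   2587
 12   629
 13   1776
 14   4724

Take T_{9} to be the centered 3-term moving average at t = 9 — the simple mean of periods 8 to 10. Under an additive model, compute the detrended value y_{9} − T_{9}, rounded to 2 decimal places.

Trend T_9 = (2220 + 1119 + 4452) / 3 = 7791/3 = 2597.0000
Detrended value: 1119 − 2597.0000 = -1478.00

-1478.00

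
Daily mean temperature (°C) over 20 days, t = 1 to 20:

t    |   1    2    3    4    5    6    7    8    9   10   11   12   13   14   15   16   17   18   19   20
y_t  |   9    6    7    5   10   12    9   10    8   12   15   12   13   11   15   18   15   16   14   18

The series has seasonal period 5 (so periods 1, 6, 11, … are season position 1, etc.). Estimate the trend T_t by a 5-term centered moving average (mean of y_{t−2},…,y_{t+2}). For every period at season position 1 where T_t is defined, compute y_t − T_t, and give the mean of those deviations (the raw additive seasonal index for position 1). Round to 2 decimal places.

2.93

Season position 1 occurs at t = 6, 11, 16 (where T_t is defined).
t=6: T_6 = 9.2000; y_6 − T_6 = 12 − 9.2000 = 2.8000
t=11: T_11 = 12.0000; y_11 − T_11 = 15 − 12.0000 = 3.0000
t=16: T_16 = 15.0000; y_16 − T_16 = 18 − 15.0000 = 3.0000
Mean deviation: (2.8000 + 3.0000 + 3.0000) / 3 = 2.93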